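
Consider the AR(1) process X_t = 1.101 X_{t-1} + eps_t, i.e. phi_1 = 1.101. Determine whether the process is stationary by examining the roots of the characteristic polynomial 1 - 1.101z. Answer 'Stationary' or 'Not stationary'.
\text{Not stationary}

The AR(p) characteristic polynomial is P(z) = 1 - 1.101z.
Stationarity requires all roots to lie outside the unit circle, i.e. |z| > 1 for every root.
This is linear in z: 1 + (-1.101) z = 0  =>  z = -1/(-1.101) = 0.908265,  |z| = 0.908265.
Moduli of all roots: 0.9083.
All moduli strictly greater than 1? No.
Verdict: Not stationary.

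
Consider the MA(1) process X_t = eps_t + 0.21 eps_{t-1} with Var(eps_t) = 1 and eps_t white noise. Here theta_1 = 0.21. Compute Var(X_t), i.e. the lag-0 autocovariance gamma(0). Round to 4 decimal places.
\gamma(0) = 1.0441

For an MA(q) process X_t = eps_t + sum_i theta_i eps_{t-i} with
Var(eps_t) = sigma^2, the variance is
  gamma(0) = sigma^2 * (1 + sum_i theta_i^2).
  sum_i theta_i^2 = (0.21)^2 = 0.0441.
  gamma(0) = 1 * (1 + 0.0441) = 1 * 1.0441 = 1.0441.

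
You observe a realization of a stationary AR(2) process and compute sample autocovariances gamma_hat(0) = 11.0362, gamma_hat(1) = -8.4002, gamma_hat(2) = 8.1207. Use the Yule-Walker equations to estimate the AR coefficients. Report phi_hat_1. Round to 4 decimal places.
\hat\phi_{1} = -0.4780

The Yule-Walker equations for an AR(p) process read, in matrix form,
  Gamma_p phi = r_p,   with   (Gamma_p)_{ij} = gamma(|i - j|),
                       (r_p)_i = gamma(i),   i,j = 1..p.
Substitute the sample gammas (Toeplitz matrix and right-hand side of size 2):
  Gamma_p = [[11.0362, -8.4002], [-8.4002, 11.0362]]
  r_p     = [-8.4002, 8.1207]
Written out:
  11.0362 phi_1 - 8.4002 phi_2 = -8.4002
  -8.4002 phi_1 + 11.0362 phi_2 = 8.1207
Solve by Cramer's rule:
  det = gamma(0)^2 - gamma(1)^2 = (11.0362)^2 - (-8.4002)^2 = 121.79771044 - 70.56336004 = 51.2343504
  phi_hat_1 = [gamma(1) gamma(0) - gamma(1) gamma(2)] / det = [(-8.4002)(11.0362) - (-8.4002)(8.1207)] / 51.2343504 = -24.4907831 / 51.2343504 = -0.478
  phi_hat_2 = [gamma(0) gamma(2) - gamma(1)^2] / det = [(11.0362)(8.1207) - (-8.4002)^2] / 51.2343504 = 19.0583093 / 51.2343504 = 0.372
So phi_hat = [-0.4780, 0.3720].
Therefore phi_hat_1 = -0.4780.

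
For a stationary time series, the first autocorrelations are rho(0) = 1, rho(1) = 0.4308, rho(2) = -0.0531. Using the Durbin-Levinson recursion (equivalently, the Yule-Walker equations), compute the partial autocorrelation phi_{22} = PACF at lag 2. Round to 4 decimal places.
\phi_{22} = -0.2931

The PACF at lag k is phi_{kk}, the last component of the solution
to the Yule-Walker system G_k phi = r_k where
  (G_k)_{ij} = rho(|i - j|), (r_k)_i = rho(i), i,j = 1..k.
Equivalently, Durbin-Levinson gives phi_{kk} iteratively:
  phi_{11} = rho(1)
  phi_{kk} = [rho(k) - sum_{j=1..k-1} phi_{k-1,j} rho(k-j)]
            / [1 - sum_{j=1..k-1} phi_{k-1,j} rho(j)],
  phi_{k,j} = phi_{k-1,j} - phi_{kk} phi_{k-1,k-j},  j = 1..k-1.
Step k = 1:
  phi_11 = rho(1) = 0.4308.
Step k = 2:
  phi_22 = [rho(2) - phi_11 rho(1)] / [1 - phi_11 rho(1)] = [-0.0531 - (0.4308)(0.4308)] / [1 - (0.4308)(0.4308)]
         = -0.23868864 / 0.81441136 = -0.2931.
Therefore phi_{22} = -0.2931.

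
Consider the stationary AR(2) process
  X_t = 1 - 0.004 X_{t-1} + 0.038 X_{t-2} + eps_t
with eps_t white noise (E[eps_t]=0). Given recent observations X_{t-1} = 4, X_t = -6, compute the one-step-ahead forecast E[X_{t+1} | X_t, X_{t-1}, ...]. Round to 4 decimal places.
E[X_{t+1} \mid \mathcal F_t] = 1.1760

For an AR(p) model X_t = c + sum_i phi_i X_{t-i} + eps_t, the
one-step-ahead conditional mean is
  E[X_{t+1} | X_t, ...] = c + sum_i phi_i X_{t+1-i}.
Substitute known values:
  E[X_{t+1} | ...] = 1 + (-0.004) * (-6) + (0.038) * (4)
                   = 1.1760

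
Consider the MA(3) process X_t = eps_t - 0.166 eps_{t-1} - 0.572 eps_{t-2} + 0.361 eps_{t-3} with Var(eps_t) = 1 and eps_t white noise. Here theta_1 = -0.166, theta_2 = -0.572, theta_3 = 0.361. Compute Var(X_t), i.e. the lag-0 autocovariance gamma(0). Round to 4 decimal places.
\gamma(0) = 1.4851

For an MA(q) process X_t = eps_t + sum_i theta_i eps_{t-i} with
Var(eps_t) = sigma^2, the variance is
  gamma(0) = sigma^2 * (1 + sum_i theta_i^2).
  sum_i theta_i^2 = (-0.166)^2 + (-0.572)^2 + (0.361)^2 = 0.027556 + 0.327184 + 0.130321 = 0.485061.
  gamma(0) = 1 * (1 + 0.485061) = 1 * 1.485061 = 1.485061, which rounds to 1.4851.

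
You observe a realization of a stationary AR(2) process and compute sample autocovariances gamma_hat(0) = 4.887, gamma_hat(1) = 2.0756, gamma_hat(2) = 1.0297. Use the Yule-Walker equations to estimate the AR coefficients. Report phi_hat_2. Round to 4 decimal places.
\hat\phi_{2} = 0.0370

The Yule-Walker equations for an AR(p) process read, in matrix form,
  Gamma_p phi = r_p,   with   (Gamma_p)_{ij} = gamma(|i - j|),
                       (r_p)_i = gamma(i),   i,j = 1..p.
Substitute the sample gammas (Toeplitz matrix and right-hand side of size 2):
  Gamma_p = [[4.887, 2.0756], [2.0756, 4.887]]
  r_p     = [2.0756, 1.0297]
Written out:
  4.887 phi_1 + 2.0756 phi_2 = 2.0756
  2.0756 phi_1 + 4.887 phi_2 = 1.0297
Solve by Cramer's rule:
  det = gamma(0)^2 - gamma(1)^2 = (4.887)^2 - (2.0756)^2 = 23.882769 - 4.30811536 = 19.57465364
  phi_hat_1 = [gamma(1) gamma(0) - gamma(1) gamma(2)] / det = [(2.0756)(4.887) - (2.0756)(1.0297)] / 19.57465364 = 8.00621188 / 19.57465364 = 0.409
  phi_hat_2 = [gamma(0) gamma(2) - gamma(1)^2] / det = [(4.887)(1.0297) - (2.0756)^2] / 19.57465364 = 0.72402854 / 19.57465364 = 0.037
So phi_hat = [0.4090, 0.0370].
Therefore phi_hat_2 = 0.0370.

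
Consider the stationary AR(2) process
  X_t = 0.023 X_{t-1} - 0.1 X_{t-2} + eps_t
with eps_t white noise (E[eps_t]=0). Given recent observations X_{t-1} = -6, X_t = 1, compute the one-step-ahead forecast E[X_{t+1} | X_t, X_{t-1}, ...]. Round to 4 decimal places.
E[X_{t+1} \mid \mathcal F_t] = 0.6230

For an AR(p) model X_t = c + sum_i phi_i X_{t-i} + eps_t, the
one-step-ahead conditional mean is
  E[X_{t+1} | X_t, ...] = c + sum_i phi_i X_{t+1-i}.
Substitute known values:
  E[X_{t+1} | ...] = (0.023) * (1) + (-0.1) * (-6)
                   = 0.6230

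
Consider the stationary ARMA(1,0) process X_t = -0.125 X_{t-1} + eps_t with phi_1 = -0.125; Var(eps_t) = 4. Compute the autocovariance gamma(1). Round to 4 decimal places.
\gamma(1) = -0.5079

Multiply the model equation by X_{t-k} and take expectations. With theta_0 = psi_0 = 1 and psi_j the MA(infinity) weights, this gives
  gamma(k) - sum_i phi_i gamma(k-i) = c_k,
  c_k = sigma^2 * sum_{j=k..q} theta_j psi_{j-k}   (c_k = 0 for k > q),
using gamma(-m) = gamma(m).
Pure AR (q = 0): c_0 = sigma^2 = 4, c_k = 0 for k >= 1.
Equations for k = 0 and k = 1 (AR order 1):
  gamma(0) = phi_1 gamma(1) + c_0
  gamma(1) = phi_1 gamma(0) + c_1
Substituting the second into the first: gamma(0) (1 - phi_1^2) = c_0 + phi_1 c_1, so
  gamma(0) = c_0 / (1 - phi_1^2) = 4 / (1 - (-0.125)^2) = 4 / 0.984375 = 4.063492.
  gamma(1) = phi_1 gamma(0) = (-0.125)(4.063492) = -0.507937.
Therefore gamma(1) = -0.5079 (to 4 decimal places).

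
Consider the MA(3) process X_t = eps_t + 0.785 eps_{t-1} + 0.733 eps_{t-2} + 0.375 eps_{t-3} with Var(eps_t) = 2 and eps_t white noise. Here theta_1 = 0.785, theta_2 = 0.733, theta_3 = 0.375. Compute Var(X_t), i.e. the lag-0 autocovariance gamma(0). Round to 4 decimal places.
\gamma(0) = 4.5883

For an MA(q) process X_t = eps_t + sum_i theta_i eps_{t-i} with
Var(eps_t) = sigma^2, the variance is
  gamma(0) = sigma^2 * (1 + sum_i theta_i^2).
  sum_i theta_i^2 = (0.785)^2 + (0.733)^2 + (0.375)^2 = 0.616225 + 0.537289 + 0.140625 = 1.294139.
  gamma(0) = 2 * (1 + 1.294139) = 2 * 2.294139 = 4.588278, which rounds to 4.5883.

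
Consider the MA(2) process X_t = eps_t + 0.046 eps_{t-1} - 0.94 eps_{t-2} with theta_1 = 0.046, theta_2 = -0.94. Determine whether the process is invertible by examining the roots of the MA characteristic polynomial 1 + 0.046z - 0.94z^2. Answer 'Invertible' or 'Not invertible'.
\text{Invertible}

The MA(q) characteristic polynomial is P(z) = 1 + 0.046z - 0.94z^2.
Invertibility requires all roots to lie outside the unit circle, i.e. |z| > 1 for every root.
Set 1 + (0.046) z + (-0.94) z^2 = 0, i.e. a z^2 + b z + c = 0 with a = -0.94, b = 0.046, c = 1.
Discriminant D = b^2 - 4ac = (0.046)^2 - 4*(-0.94)*1 = 0.002116 - (-3.76) = 3.762116.
D >= 0, so the roots are real: z = (-b +/- sqrt(D)) / (2a) = (-0.046 +/- 1.939617) / (-1.88).
  z_1 = (-0.046 + 1.939617) / (-1.88) = -1.0072,   |z_1| = 1.0072.
  z_2 = (-0.046 - 1.939617) / (-1.88) = 1.0562,   |z_2| = 1.0562.
Moduli of all roots: 1.0072, 1.0562.
All moduli strictly greater than 1? Yes.
Verdict: Invertible.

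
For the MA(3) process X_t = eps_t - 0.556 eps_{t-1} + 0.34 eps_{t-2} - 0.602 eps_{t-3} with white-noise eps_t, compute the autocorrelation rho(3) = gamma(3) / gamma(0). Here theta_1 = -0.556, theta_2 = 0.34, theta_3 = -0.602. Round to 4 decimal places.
\rho(3) = -0.3369

For an MA(q) process with theta_0 = 1, the autocovariance is
  gamma(k) = sigma^2 * sum_{i=0..q-k} theta_i * theta_{i+k},
and rho(k) = gamma(k) / gamma(0). Sigma^2 cancels.
  numerator   = (1)*(-0.602) = -0.602.
  denominator = (1)^2 + (-0.556)^2 + (0.34)^2 + (-0.602)^2 = 1.78714.
  rho(3) = -0.602 / 1.78714 = -0.3369.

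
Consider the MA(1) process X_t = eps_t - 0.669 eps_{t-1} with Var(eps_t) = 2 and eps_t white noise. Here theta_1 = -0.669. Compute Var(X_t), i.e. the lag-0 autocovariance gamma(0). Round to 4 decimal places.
\gamma(0) = 2.8951

For an MA(q) process X_t = eps_t + sum_i theta_i eps_{t-i} with
Var(eps_t) = sigma^2, the variance is
  gamma(0) = sigma^2 * (1 + sum_i theta_i^2).
  sum_i theta_i^2 = (-0.669)^2 = 0.447561.
  gamma(0) = 2 * (1 + 0.447561) = 2 * 1.447561 = 2.895122, which rounds to 2.8951.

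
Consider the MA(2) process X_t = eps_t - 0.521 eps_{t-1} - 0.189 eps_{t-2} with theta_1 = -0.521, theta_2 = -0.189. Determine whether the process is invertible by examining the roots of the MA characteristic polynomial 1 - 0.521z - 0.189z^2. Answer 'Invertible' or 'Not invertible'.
\text{Invertible}

The MA(q) characteristic polynomial is P(z) = 1 - 0.521z - 0.189z^2.
Invertibility requires all roots to lie outside the unit circle, i.e. |z| > 1 for every root.
Set 1 + (-0.521) z + (-0.189) z^2 = 0, i.e. a z^2 + b z + c = 0 with a = -0.189, b = -0.521, c = 1.
Discriminant D = b^2 - 4ac = (-0.521)^2 - 4*(-0.189)*1 = 0.271441 - (-0.756) = 1.027441.
D >= 0, so the roots are real: z = (-b +/- sqrt(D)) / (2a) = (0.521 +/- 1.013628) / (-0.378).
  z_1 = (0.521 + 1.013628) / (-0.378) = -4.0599,   |z_1| = 4.0599.
  z_2 = (0.521 - 1.013628) / (-0.378) = 1.3032,   |z_2| = 1.3032.
Moduli of all roots: 4.0599, 1.3032.
All moduli strictly greater than 1? Yes.
Verdict: Invertible.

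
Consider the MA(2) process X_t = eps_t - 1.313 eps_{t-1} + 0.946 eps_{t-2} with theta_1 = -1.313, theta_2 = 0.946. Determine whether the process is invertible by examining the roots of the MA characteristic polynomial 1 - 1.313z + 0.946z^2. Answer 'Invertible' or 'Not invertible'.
\text{Invertible}

The MA(q) characteristic polynomial is P(z) = 1 - 1.313z + 0.946z^2.
Invertibility requires all roots to lie outside the unit circle, i.e. |z| > 1 for every root.
Set 1 + (-1.313) z + (0.946) z^2 = 0, i.e. a z^2 + b z + c = 0 with a = 0.946, b = -1.313, c = 1.
Discriminant D = b^2 - 4ac = (-1.313)^2 - 4*(0.946)*1 = 1.723969 - (3.784) = -2.060031.
D < 0, so the roots are the complex-conjugate pair z = (-b +/- i sqrt(-D)) / (2a) = 0.694 +/- 0.7586i.
For a conjugate pair |z|^2 = z * conj(z) = (product of roots) = c/a = 1/(0.946) = 1.057082, so |z| = sqrt(1.057082) = 1.0281 for both roots.
Moduli of all roots: 1.0281, 1.0281.
All moduli strictly greater than 1? Yes.
Verdict: Invertible.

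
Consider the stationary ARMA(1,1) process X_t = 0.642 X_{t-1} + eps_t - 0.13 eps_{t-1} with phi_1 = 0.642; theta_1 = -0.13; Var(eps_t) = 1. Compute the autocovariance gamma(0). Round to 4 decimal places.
\gamma(0) = 1.4459

Multiply the model equation by X_{t-k} and take expectations. With theta_0 = psi_0 = 1 and psi_j the MA(infinity) weights, this gives
  gamma(k) - sum_i phi_i gamma(k-i) = c_k,
  c_k = sigma^2 * sum_{j=k..q} theta_j psi_{j-k}   (c_k = 0 for k > q),
using gamma(-m) = gamma(m).
psi-weights needed (psi_j = theta_j + sum_i phi_i psi_{j-i}):
  psi_1 = theta_1 + phi_1 = -0.13 + (0.642) = 0.512
Right-hand sides:
  c_0 = sigma^2 (1 + theta_1 psi_1) = 1 * (1 + (-0.13)(0.512)) = 1 * 0.93344 = 0.93344
  c_1 = sigma^2 theta_1 = 1 * (-0.13) = -0.13
  c_2 = 0
Equations for k = 0 and k = 1 (AR order 1):
  gamma(0) = phi_1 gamma(1) + c_0
  gamma(1) = phi_1 gamma(0) + c_1
Substituting the second into the first: gamma(0) (1 - phi_1^2) = c_0 + phi_1 c_1, so
  gamma(0) = (c_0 + phi_1 c_1) / (1 - phi_1^2) = (0.93344 + (0.642)(-0.13)) / (1 - (0.642)^2) = 0.84998 / 0.587836 = 1.445948.
Therefore gamma(0) = 1.4459 (to 4 decimal places).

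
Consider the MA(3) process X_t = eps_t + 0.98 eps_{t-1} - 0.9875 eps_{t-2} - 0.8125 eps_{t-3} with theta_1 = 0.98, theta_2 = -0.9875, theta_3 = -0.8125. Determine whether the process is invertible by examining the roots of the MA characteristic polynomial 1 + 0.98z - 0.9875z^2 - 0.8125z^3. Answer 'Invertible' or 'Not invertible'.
\text{Not invertible}

The MA(q) characteristic polynomial is P(z) = 1 + 0.98z - 0.9875z^2 - 0.8125z^3.
Invertibility requires all roots to lie outside the unit circle, i.e. |z| > 1 for every root.
Degree 3: look for a simple real root z0 first, then factor out (1 - z/z0) and solve the remaining quadratic.
Testing z0 = -0.8: P(-0.8) = 1 + (0.98)(-0.8) + (-0.9875)(-0.8)^2 + (-0.8125)(-0.8)^3
  = 1 + (-0.784) + (-0.632) + (0.416) = 0.  So z_0 = -0.8 is a root, |z_0| = 0.8.
Divide out the factor (1 + 1.25 z) = (1 - z/z0) (since 1/z0 = -1.25):
  P(z) = (1 + 1.25 z)(1 + (-0.27) z + (-0.65) z^2)
  [check: z-coef -0.27 - (-1.25) = 0.98; z^2-coef -0.65 - (-1.25)(-0.27) = -0.9875; z^3-coef -(-1.25)(-0.65) = -0.8125.]
Remaining roots from the quadratic factor 1 + (-0.27) z + (-0.65) z^2:
  Set 1 + (-0.27) z + (-0.65) z^2 = 0, i.e. a z^2 + b z + c = 0 with a = -0.65, b = -0.27, c = 1.
  Discriminant D = b^2 - 4ac = (-0.27)^2 - 4*(-0.65)*1 = 0.0729 - (-2.6) = 2.6729.
  D >= 0, so the roots are real: z = (-b +/- sqrt(D)) / (2a) = (0.27 +/- 1.634901) / (-1.3).
    z_1 = (0.27 + 1.634901) / (-1.3) = -1.4653,   |z_1| = 1.4653.
    z_2 = (0.27 - 1.634901) / (-1.3) = 1.0499,   |z_2| = 1.0499.
Moduli of all roots: 0.8000, 1.4653, 1.0499.
All moduli strictly greater than 1? No.
Verdict: Not invertible.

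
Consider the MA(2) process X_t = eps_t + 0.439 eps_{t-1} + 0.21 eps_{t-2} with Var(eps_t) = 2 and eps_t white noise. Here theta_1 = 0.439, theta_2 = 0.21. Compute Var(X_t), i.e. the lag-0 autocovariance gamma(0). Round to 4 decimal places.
\gamma(0) = 2.4736

For an MA(q) process X_t = eps_t + sum_i theta_i eps_{t-i} with
Var(eps_t) = sigma^2, the variance is
  gamma(0) = sigma^2 * (1 + sum_i theta_i^2).
  sum_i theta_i^2 = (0.439)^2 + (0.21)^2 = 0.192721 + 0.0441 = 0.236821.
  gamma(0) = 2 * (1 + 0.236821) = 2 * 1.236821 = 2.473642, which rounds to 2.4736.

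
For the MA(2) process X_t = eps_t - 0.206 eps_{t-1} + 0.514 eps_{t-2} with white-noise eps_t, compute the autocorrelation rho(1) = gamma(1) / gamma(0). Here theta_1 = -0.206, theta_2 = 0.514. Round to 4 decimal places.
\rho(1) = -0.2387

For an MA(q) process with theta_0 = 1, the autocovariance is
  gamma(k) = sigma^2 * sum_{i=0..q-k} theta_i * theta_{i+k},
and rho(k) = gamma(k) / gamma(0). Sigma^2 cancels.
  numerator   = (1)*(-0.206) + (-0.206)*(0.514) = -0.311884.
  denominator = (1)^2 + (-0.206)^2 + (0.514)^2 = 1.306632.
  rho(1) = -0.311884 / 1.306632 = -0.2387.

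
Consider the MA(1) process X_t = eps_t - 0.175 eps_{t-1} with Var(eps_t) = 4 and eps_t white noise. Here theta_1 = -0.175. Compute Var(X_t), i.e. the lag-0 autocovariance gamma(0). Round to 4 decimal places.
\gamma(0) = 4.1225

For an MA(q) process X_t = eps_t + sum_i theta_i eps_{t-i} with
Var(eps_t) = sigma^2, the variance is
  gamma(0) = sigma^2 * (1 + sum_i theta_i^2).
  sum_i theta_i^2 = (-0.175)^2 = 0.030625.
  gamma(0) = 4 * (1 + 0.030625) = 4 * 1.030625 = 4.1225.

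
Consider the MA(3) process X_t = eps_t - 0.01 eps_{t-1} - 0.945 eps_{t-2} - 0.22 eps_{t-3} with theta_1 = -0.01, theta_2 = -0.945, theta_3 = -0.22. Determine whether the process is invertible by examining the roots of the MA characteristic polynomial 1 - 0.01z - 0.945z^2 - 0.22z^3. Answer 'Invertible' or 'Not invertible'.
\text{Not invertible}

The MA(q) characteristic polynomial is P(z) = 1 - 0.01z - 0.945z^2 - 0.22z^3.
Invertibility requires all roots to lie outside the unit circle, i.e. |z| > 1 for every root.
Degree 3: look for a simple real root z0 first, then factor out (1 - z/z0) and solve the remaining quadratic.
Testing z0 = -4: P(-4) = 1 + (-0.01)(-4) + (-0.945)(-4)^2 + (-0.22)(-4)^3
  = 1 + (0.04) + (-15.12) + (14.08) = 0.  So z_0 = -4 is a root, |z_0| = 4.
Divide out the factor (1 + 0.25 z) = (1 - z/z0) (since 1/z0 = -0.25):
  P(z) = (1 + 0.25 z)(1 + (-0.26) z + (-0.88) z^2)
  [check: z-coef -0.26 - (-0.25) = -0.01; z^2-coef -0.88 - (-0.25)(-0.26) = -0.945; z^3-coef -(-0.25)(-0.88) = -0.22.]
Remaining roots from the quadratic factor 1 + (-0.26) z + (-0.88) z^2:
  Set 1 + (-0.26) z + (-0.88) z^2 = 0, i.e. a z^2 + b z + c = 0 with a = -0.88, b = -0.26, c = 1.
  Discriminant D = b^2 - 4ac = (-0.26)^2 - 4*(-0.88)*1 = 0.0676 - (-3.52) = 3.5876.
  D >= 0, so the roots are real: z = (-b +/- sqrt(D)) / (2a) = (0.26 +/- 1.894096) / (-1.76).
    z_1 = (0.26 + 1.894096) / (-1.76) = -1.2239,   |z_1| = 1.2239.
    z_2 = (0.26 - 1.894096) / (-1.76) = 0.9285,   |z_2| = 0.9285.
Moduli of all roots: 4.0000, 1.2239, 0.9285.
All moduli strictly greater than 1? No.
Verdict: Not invertible.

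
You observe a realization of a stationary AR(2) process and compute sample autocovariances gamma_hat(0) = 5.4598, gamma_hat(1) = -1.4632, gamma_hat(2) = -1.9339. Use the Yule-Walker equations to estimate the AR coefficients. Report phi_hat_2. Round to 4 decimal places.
\hat\phi_{2} = -0.4590

The Yule-Walker equations for an AR(p) process read, in matrix form,
  Gamma_p phi = r_p,   with   (Gamma_p)_{ij} = gamma(|i - j|),
                       (r_p)_i = gamma(i),   i,j = 1..p.
Substitute the sample gammas (Toeplitz matrix and right-hand side of size 2):
  Gamma_p = [[5.4598, -1.4632], [-1.4632, 5.4598]]
  r_p     = [-1.4632, -1.9339]
Written out:
  5.4598 phi_1 - 1.4632 phi_2 = -1.4632
  -1.4632 phi_1 + 5.4598 phi_2 = -1.9339
Solve by Cramer's rule:
  det = gamma(0)^2 - gamma(1)^2 = (5.4598)^2 - (-1.4632)^2 = 29.80941604 - 2.14095424 = 27.6684618
  phi_hat_1 = [gamma(1) gamma(0) - gamma(1) gamma(2)] / det = [(-1.4632)(5.4598) - (-1.4632)(-1.9339)] / 27.6684618 = -10.81846184 / 27.6684618 = -0.391
  phi_hat_2 = [gamma(0) gamma(2) - gamma(1)^2] / det = [(5.4598)(-1.9339) - (-1.4632)^2] / 27.6684618 = -12.69966146 / 27.6684618 = -0.459
So phi_hat = [-0.3910, -0.4590].
Therefore phi_hat_2 = -0.4590.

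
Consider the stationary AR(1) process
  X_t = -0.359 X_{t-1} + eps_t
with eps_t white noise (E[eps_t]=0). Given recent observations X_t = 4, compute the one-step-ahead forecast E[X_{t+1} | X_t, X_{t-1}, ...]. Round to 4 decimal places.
E[X_{t+1} \mid \mathcal F_t] = -1.4360

For an AR(p) model X_t = c + sum_i phi_i X_{t-i} + eps_t, the
one-step-ahead conditional mean is
  E[X_{t+1} | X_t, ...] = c + sum_i phi_i X_{t+1-i}.
Substitute known values:
  E[X_{t+1} | ...] = (-0.359) * (4)
                   = -1.4360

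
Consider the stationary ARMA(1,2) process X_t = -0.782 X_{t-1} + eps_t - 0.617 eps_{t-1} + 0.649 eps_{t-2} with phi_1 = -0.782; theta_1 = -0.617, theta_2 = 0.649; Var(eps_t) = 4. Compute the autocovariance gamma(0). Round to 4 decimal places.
\gamma(0) = 43.1112

Multiply the model equation by X_{t-k} and take expectations. With theta_0 = psi_0 = 1 and psi_j the MA(infinity) weights, this gives
  gamma(k) - sum_i phi_i gamma(k-i) = c_k,
  c_k = sigma^2 * sum_{j=k..q} theta_j psi_{j-k}   (c_k = 0 for k > q),
using gamma(-m) = gamma(m).
psi-weights needed (psi_j = theta_j + sum_i phi_i psi_{j-i}):
  psi_1 = theta_1 + phi_1 = -0.617 + (-0.782) = -1.399
  psi_2 = theta_2 + phi_1 psi_1 = 0.649 + (-0.782)(-1.399) = 1.743018
Right-hand sides:
  c_0 = sigma^2 (1 + theta_1 psi_1 + theta_2 psi_2) = 4 * (1 + (-0.617)(-1.399) + (0.649)(1.743018)) = 4 * 2.994402 = 11.977607
  c_1 = sigma^2 (theta_1 + theta_2 psi_1) = 4 * (-0.617 + (0.649)(-1.399)) = -6.099804
  c_2 = sigma^2 theta_2 = 4 * (0.649) = 2.596
Equations for k = 0 and k = 1 (AR order 1):
  gamma(0) = phi_1 gamma(1) + c_0
  gamma(1) = phi_1 gamma(0) + c_1
Substituting the second into the first: gamma(0) (1 - phi_1^2) = c_0 + phi_1 c_1, so
  gamma(0) = (c_0 + phi_1 c_1) / (1 - phi_1^2) = (11.977607 + (-0.782)(-6.099804)) / (1 - (-0.782)^2) = 16.747653 / 0.388476 = 43.111166.
Therefore gamma(0) = 43.1112 (to 4 decimal places).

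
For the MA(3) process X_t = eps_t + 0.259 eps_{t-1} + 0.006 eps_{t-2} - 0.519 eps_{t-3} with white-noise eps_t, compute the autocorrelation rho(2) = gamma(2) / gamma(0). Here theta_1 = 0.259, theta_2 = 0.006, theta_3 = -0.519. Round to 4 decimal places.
\rho(2) = -0.0961

For an MA(q) process with theta_0 = 1, the autocovariance is
  gamma(k) = sigma^2 * sum_{i=0..q-k} theta_i * theta_{i+k},
and rho(k) = gamma(k) / gamma(0). Sigma^2 cancels.
  numerator   = (1)*(0.006) + (0.259)*(-0.519) = -0.128421.
  denominator = (1)^2 + (0.259)^2 + (0.006)^2 + (-0.519)^2 = 1.336478.
  rho(2) = -0.128421 / 1.336478 = -0.0961.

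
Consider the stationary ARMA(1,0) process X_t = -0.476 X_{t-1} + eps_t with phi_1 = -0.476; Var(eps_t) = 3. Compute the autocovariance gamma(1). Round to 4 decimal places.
\gamma(1) = -1.8463

Multiply the model equation by X_{t-k} and take expectations. With theta_0 = psi_0 = 1 and psi_j the MA(infinity) weights, this gives
  gamma(k) - sum_i phi_i gamma(k-i) = c_k,
  c_k = sigma^2 * sum_{j=k..q} theta_j psi_{j-k}   (c_k = 0 for k > q),
using gamma(-m) = gamma(m).
Pure AR (q = 0): c_0 = sigma^2 = 3, c_k = 0 for k >= 1.
Equations for k = 0 and k = 1 (AR order 1):
  gamma(0) = phi_1 gamma(1) + c_0
  gamma(1) = phi_1 gamma(0) + c_1
Substituting the second into the first: gamma(0) (1 - phi_1^2) = c_0 + phi_1 c_1, so
  gamma(0) = c_0 / (1 - phi_1^2) = 3 / (1 - (-0.476)^2) = 3 / 0.773424 = 3.878856.
  gamma(1) = phi_1 gamma(0) = (-0.476)(3.878856) = -1.846335.
Therefore gamma(1) = -1.8463 (to 4 decimal places).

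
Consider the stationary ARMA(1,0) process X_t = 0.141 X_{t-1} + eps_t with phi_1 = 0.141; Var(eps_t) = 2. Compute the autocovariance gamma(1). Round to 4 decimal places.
\gamma(1) = 0.2877

Multiply the model equation by X_{t-k} and take expectations. With theta_0 = psi_0 = 1 and psi_j the MA(infinity) weights, this gives
  gamma(k) - sum_i phi_i gamma(k-i) = c_k,
  c_k = sigma^2 * sum_{j=k..q} theta_j psi_{j-k}   (c_k = 0 for k > q),
using gamma(-m) = gamma(m).
Pure AR (q = 0): c_0 = sigma^2 = 2, c_k = 0 for k >= 1.
Equations for k = 0 and k = 1 (AR order 1):
  gamma(0) = phi_1 gamma(1) + c_0
  gamma(1) = phi_1 gamma(0) + c_1
Substituting the second into the first: gamma(0) (1 - phi_1^2) = c_0 + phi_1 c_1, so
  gamma(0) = c_0 / (1 - phi_1^2) = 2 / (1 - (0.141)^2) = 2 / 0.980119 = 2.040569.
  gamma(1) = phi_1 gamma(0) = (0.141)(2.040569) = 0.28772.
Therefore gamma(1) = 0.2877 (to 4 decimal places).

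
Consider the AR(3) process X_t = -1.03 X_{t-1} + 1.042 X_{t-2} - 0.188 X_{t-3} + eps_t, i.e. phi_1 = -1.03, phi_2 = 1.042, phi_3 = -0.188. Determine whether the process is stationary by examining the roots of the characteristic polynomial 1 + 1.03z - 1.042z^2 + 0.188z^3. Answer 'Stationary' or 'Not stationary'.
\text{Not stationary}

The AR(p) characteristic polynomial is P(z) = 1 + 1.03z - 1.042z^2 + 0.188z^3.
Stationarity requires all roots to lie outside the unit circle, i.e. |z| > 1 for every root.
Degree 3: look for a simple real root z0 first, then factor out (1 - z/z0) and solve the remaining quadratic.
Testing z0 = 2.5: P(2.5) = 1 + (1.03)(2.5) + (-1.042)(2.5)^2 + (0.188)(2.5)^3
  = 1 + (2.575) + (-6.5125) + (2.9375) = 0.  So z_0 = 2.5 is a root, |z_0| = 2.5.
Divide out the factor (1 - 0.4 z) = (1 - z/z0) (since 1/z0 = 0.4):
  P(z) = (1 - 0.4 z)(1 + (1.43) z + (-0.47) z^2)
  [check: z-coef 1.43 - (0.4) = 1.03; z^2-coef -0.47 - (0.4)(1.43) = -1.042; z^3-coef -(0.4)(-0.47) = 0.188.]
Remaining roots from the quadratic factor 1 + (1.43) z + (-0.47) z^2:
  Set 1 + (1.43) z + (-0.47) z^2 = 0, i.e. a z^2 + b z + c = 0 with a = -0.47, b = 1.43, c = 1.
  Discriminant D = b^2 - 4ac = (1.43)^2 - 4*(-0.47)*1 = 2.0449 - (-1.88) = 3.9249.
  D >= 0, so the roots are real: z = (-b +/- sqrt(D)) / (2a) = (-1.43 +/- 1.981136) / (-0.94).
    z_1 = (-1.43 + 1.981136) / (-0.94) = -0.5863,   |z_1| = 0.5863.
    z_2 = (-1.43 - 1.981136) / (-0.94) = 3.6289,   |z_2| = 3.6289.
Moduli of all roots: 2.5000, 0.5863, 3.6289.
All moduli strictly greater than 1? No.
Verdict: Not stationary.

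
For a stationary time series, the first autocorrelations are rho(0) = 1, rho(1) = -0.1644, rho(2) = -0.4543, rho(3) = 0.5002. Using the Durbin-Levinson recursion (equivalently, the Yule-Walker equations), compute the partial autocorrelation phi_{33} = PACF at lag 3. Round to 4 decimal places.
\phi_{33} = 0.4181

The PACF at lag k is phi_{kk}, the last component of the solution
to the Yule-Walker system G_k phi = r_k where
  (G_k)_{ij} = rho(|i - j|), (r_k)_i = rho(i), i,j = 1..k.
Equivalently, Durbin-Levinson gives phi_{kk} iteratively:
  phi_{11} = rho(1)
  phi_{kk} = [rho(k) - sum_{j=1..k-1} phi_{k-1,j} rho(k-j)]
            / [1 - sum_{j=1..k-1} phi_{k-1,j} rho(j)],
  phi_{k,j} = phi_{k-1,j} - phi_{kk} phi_{k-1,k-j},  j = 1..k-1.
Step k = 1:
  phi_11 = rho(1) = -0.1644.
Step k = 2:
  phi_22 = [rho(2) - phi_11 rho(1)] / [1 - phi_11 rho(1)] = [-0.4543 - (-0.1644)(-0.1644)] / [1 - (-0.1644)(-0.1644)]
         = -0.48132736 / 0.97297264 = -0.494698.
  Update: phi_21 = phi_11 - phi_22 phi_11 = -0.1644 - (-0.494698)(-0.1644) = -0.245728.
Step k = 3:
  phi_33 = [rho(3) - phi_21 rho(2) - phi_22 rho(1)] / [1 - phi_21 rho(1) - phi_22 rho(2)]
    numerator   = 0.5002 - (-0.245728)(-0.4543) - (-0.494698)(-0.1644) = 0.30723732
    denominator = 1 - (-0.245728)(-0.1644) - (-0.494698)(-0.4543) = 0.73486109
  phi_33 = 0.30723732 / 0.73486109 = 0.4181.
Therefore phi_{33} = 0.4181.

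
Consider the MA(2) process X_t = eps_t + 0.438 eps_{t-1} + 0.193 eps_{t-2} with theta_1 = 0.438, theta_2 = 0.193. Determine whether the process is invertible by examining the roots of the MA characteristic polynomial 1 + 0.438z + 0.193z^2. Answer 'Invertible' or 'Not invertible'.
\text{Invertible}

The MA(q) characteristic polynomial is P(z) = 1 + 0.438z + 0.193z^2.
Invertibility requires all roots to lie outside the unit circle, i.e. |z| > 1 for every root.
Set 1 + (0.438) z + (0.193) z^2 = 0, i.e. a z^2 + b z + c = 0 with a = 0.193, b = 0.438, c = 1.
Discriminant D = b^2 - 4ac = (0.438)^2 - 4*(0.193)*1 = 0.191844 - (0.772) = -0.580156.
D < 0, so the roots are the complex-conjugate pair z = (-b +/- i sqrt(-D)) / (2a) = -1.1347 +/- 1.9733i.
For a conjugate pair |z|^2 = z * conj(z) = (product of roots) = c/a = 1/(0.193) = 5.181347, so |z| = sqrt(5.181347) = 2.2763 for both roots.
Moduli of all roots: 2.2763, 2.2763.
All moduli strictly greater than 1? Yes.
Verdict: Invertible.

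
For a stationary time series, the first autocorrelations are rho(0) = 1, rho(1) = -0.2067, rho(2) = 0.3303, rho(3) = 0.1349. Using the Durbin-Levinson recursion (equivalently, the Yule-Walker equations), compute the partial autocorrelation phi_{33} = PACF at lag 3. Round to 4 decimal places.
\phi_{33} = 0.2810

The PACF at lag k is phi_{kk}, the last component of the solution
to the Yule-Walker system G_k phi = r_k where
  (G_k)_{ij} = rho(|i - j|), (r_k)_i = rho(i), i,j = 1..k.
Equivalently, Durbin-Levinson gives phi_{kk} iteratively:
  phi_{11} = rho(1)
  phi_{kk} = [rho(k) - sum_{j=1..k-1} phi_{k-1,j} rho(k-j)]
            / [1 - sum_{j=1..k-1} phi_{k-1,j} rho(j)],
  phi_{k,j} = phi_{k-1,j} - phi_{kk} phi_{k-1,k-j},  j = 1..k-1.
Step k = 1:
  phi_11 = rho(1) = -0.2067.
Step k = 2:
  phi_22 = [rho(2) - phi_11 rho(1)] / [1 - phi_11 rho(1)] = [0.3303 - (-0.2067)(-0.2067)] / [1 - (-0.2067)(-0.2067)]
         = 0.28757511 / 0.95727511 = 0.30041.
  Update: phi_21 = phi_11 - phi_22 phi_11 = -0.2067 - (0.30041)(-0.2067) = -0.144605.
Step k = 3:
  phi_33 = [rho(3) - phi_21 rho(2) - phi_22 rho(1)] / [1 - phi_21 rho(1) - phi_22 rho(2)]
    numerator   = 0.1349 - (-0.144605)(0.3303) - (0.30041)(-0.2067) = 0.24475788
    denominator = 1 - (-0.144605)(-0.2067) - (0.30041)(0.3303) = 0.87088464
  phi_33 = 0.24475788 / 0.87088464 = 0.281.
Therefore phi_{33} = 0.2810.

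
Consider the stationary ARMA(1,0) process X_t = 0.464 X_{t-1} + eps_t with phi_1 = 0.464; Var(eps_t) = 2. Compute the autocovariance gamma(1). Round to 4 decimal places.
\gamma(1) = 1.1826

Multiply the model equation by X_{t-k} and take expectations. With theta_0 = psi_0 = 1 and psi_j the MA(infinity) weights, this gives
  gamma(k) - sum_i phi_i gamma(k-i) = c_k,
  c_k = sigma^2 * sum_{j=k..q} theta_j psi_{j-k}   (c_k = 0 for k > q),
using gamma(-m) = gamma(m).
Pure AR (q = 0): c_0 = sigma^2 = 2, c_k = 0 for k >= 1.
Equations for k = 0 and k = 1 (AR order 1):
  gamma(0) = phi_1 gamma(1) + c_0
  gamma(1) = phi_1 gamma(0) + c_1
Substituting the second into the first: gamma(0) (1 - phi_1^2) = c_0 + phi_1 c_1, so
  gamma(0) = c_0 / (1 - phi_1^2) = 2 / (1 - (0.464)^2) = 2 / 0.784704 = 2.548732.
  gamma(1) = phi_1 gamma(0) = (0.464)(2.548732) = 1.182612.
Therefore gamma(1) = 1.1826 (to 4 decimal places).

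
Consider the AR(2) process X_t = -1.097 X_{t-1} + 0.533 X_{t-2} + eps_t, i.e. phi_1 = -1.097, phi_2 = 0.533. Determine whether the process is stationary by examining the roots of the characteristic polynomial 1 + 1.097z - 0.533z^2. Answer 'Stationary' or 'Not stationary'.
\text{Not stationary}

The AR(p) characteristic polynomial is P(z) = 1 + 1.097z - 0.533z^2.
Stationarity requires all roots to lie outside the unit circle, i.e. |z| > 1 for every root.
Set 1 + (1.097) z + (-0.533) z^2 = 0, i.e. a z^2 + b z + c = 0 with a = -0.533, b = 1.097, c = 1.
Discriminant D = b^2 - 4ac = (1.097)^2 - 4*(-0.533)*1 = 1.203409 - (-2.132) = 3.335409.
D >= 0, so the roots are real: z = (-b +/- sqrt(D)) / (2a) = (-1.097 +/- 1.82631) / (-1.066).
  z_1 = (-1.097 + 1.82631) / (-1.066) = -0.6842,   |z_1| = 0.6842.
  z_2 = (-1.097 - 1.82631) / (-1.066) = 2.7423,   |z_2| = 2.7423.
Moduli of all roots: 0.6842, 2.7423.
All moduli strictly greater than 1? No.
Verdict: Not stationary.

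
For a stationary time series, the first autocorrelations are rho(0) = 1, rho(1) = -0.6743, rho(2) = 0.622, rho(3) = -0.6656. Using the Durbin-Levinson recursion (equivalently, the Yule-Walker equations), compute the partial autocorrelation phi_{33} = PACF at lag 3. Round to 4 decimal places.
\phi_{33} = -0.3401

The PACF at lag k is phi_{kk}, the last component of the solution
to the Yule-Walker system G_k phi = r_k where
  (G_k)_{ij} = rho(|i - j|), (r_k)_i = rho(i), i,j = 1..k.
Equivalently, Durbin-Levinson gives phi_{kk} iteratively:
  phi_{11} = rho(1)
  phi_{kk} = [rho(k) - sum_{j=1..k-1} phi_{k-1,j} rho(k-j)]
            / [1 - sum_{j=1..k-1} phi_{k-1,j} rho(j)],
  phi_{k,j} = phi_{k-1,j} - phi_{kk} phi_{k-1,k-j},  j = 1..k-1.
Step k = 1:
  phi_11 = rho(1) = -0.6743.
Step k = 2:
  phi_22 = [rho(2) - phi_11 rho(1)] / [1 - phi_11 rho(1)] = [0.622 - (-0.6743)(-0.6743)] / [1 - (-0.6743)(-0.6743)]
         = 0.16731951 / 0.54531951 = 0.306828.
  Update: phi_21 = phi_11 - phi_22 phi_11 = -0.6743 - (0.306828)(-0.6743) = -0.467406.
Step k = 3:
  phi_33 = [rho(3) - phi_21 rho(2) - phi_22 rho(1)] / [1 - phi_21 rho(1) - phi_22 rho(2)]
    numerator   = -0.6656 - (-0.467406)(0.622) - (0.306828)(-0.6743) = -0.16797932
    denominator = 1 - (-0.467406)(-0.6743) - (0.306828)(0.622) = 0.49398113
  phi_33 = -0.16797932 / 0.49398113 = -0.3401.
Therefore phi_{33} = -0.3401.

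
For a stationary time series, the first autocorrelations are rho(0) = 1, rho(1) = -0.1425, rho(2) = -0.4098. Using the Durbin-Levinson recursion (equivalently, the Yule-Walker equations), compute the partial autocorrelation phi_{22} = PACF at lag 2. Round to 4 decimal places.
\phi_{22} = -0.4390

The PACF at lag k is phi_{kk}, the last component of the solution
to the Yule-Walker system G_k phi = r_k where
  (G_k)_{ij} = rho(|i - j|), (r_k)_i = rho(i), i,j = 1..k.
Equivalently, Durbin-Levinson gives phi_{kk} iteratively:
  phi_{11} = rho(1)
  phi_{kk} = [rho(k) - sum_{j=1..k-1} phi_{k-1,j} rho(k-j)]
            / [1 - sum_{j=1..k-1} phi_{k-1,j} rho(j)],
  phi_{k,j} = phi_{k-1,j} - phi_{kk} phi_{k-1,k-j},  j = 1..k-1.
Step k = 1:
  phi_11 = rho(1) = -0.1425.
Step k = 2:
  phi_22 = [rho(2) - phi_11 rho(1)] / [1 - phi_11 rho(1)] = [-0.4098 - (-0.1425)(-0.1425)] / [1 - (-0.1425)(-0.1425)]
         = -0.43010625 / 0.97969375 = -0.439.
Therefore phi_{22} = -0.4390.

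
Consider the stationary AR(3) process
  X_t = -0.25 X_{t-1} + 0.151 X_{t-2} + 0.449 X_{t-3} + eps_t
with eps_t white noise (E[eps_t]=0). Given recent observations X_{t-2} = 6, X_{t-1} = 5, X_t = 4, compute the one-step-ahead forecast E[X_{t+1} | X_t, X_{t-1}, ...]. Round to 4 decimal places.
E[X_{t+1} \mid \mathcal F_t] = 2.4490

For an AR(p) model X_t = c + sum_i phi_i X_{t-i} + eps_t, the
one-step-ahead conditional mean is
  E[X_{t+1} | X_t, ...] = c + sum_i phi_i X_{t+1-i}.
Substitute known values:
  E[X_{t+1} | ...] = (-0.25) * (4) + (0.151) * (5) + (0.449) * (6)
                   = 2.4490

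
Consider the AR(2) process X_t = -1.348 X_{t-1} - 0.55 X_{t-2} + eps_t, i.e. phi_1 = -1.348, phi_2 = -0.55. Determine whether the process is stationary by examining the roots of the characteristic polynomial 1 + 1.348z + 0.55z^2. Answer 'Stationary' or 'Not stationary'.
\text{Stationary}

The AR(p) characteristic polynomial is P(z) = 1 + 1.348z + 0.55z^2.
Stationarity requires all roots to lie outside the unit circle, i.e. |z| > 1 for every root.
Set 1 + (1.348) z + (0.55) z^2 = 0, i.e. a z^2 + b z + c = 0 with a = 0.55, b = 1.348, c = 1.
Discriminant D = b^2 - 4ac = (1.348)^2 - 4*(0.55)*1 = 1.817104 - (2.2) = -0.382896.
D < 0, so the roots are the complex-conjugate pair z = (-b +/- i sqrt(-D)) / (2a) = -1.2255 +/- 0.5625i.
For a conjugate pair |z|^2 = z * conj(z) = (product of roots) = c/a = 1/(0.55) = 1.818182, so |z| = sqrt(1.818182) = 1.3484 for both roots.
Moduli of all roots: 1.3484, 1.3484.
All moduli strictly greater than 1? Yes.
Verdict: Stationary.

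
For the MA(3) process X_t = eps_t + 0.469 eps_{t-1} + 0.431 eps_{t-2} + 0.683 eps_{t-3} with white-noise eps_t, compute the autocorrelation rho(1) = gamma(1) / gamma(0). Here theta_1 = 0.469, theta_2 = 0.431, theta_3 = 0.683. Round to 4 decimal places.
\rho(1) = 0.5157

For an MA(q) process with theta_0 = 1, the autocovariance is
  gamma(k) = sigma^2 * sum_{i=0..q-k} theta_i * theta_{i+k},
and rho(k) = gamma(k) / gamma(0). Sigma^2 cancels.
  numerator   = (1)*(0.469) + (0.469)*(0.431) + (0.431)*(0.683) = 0.965512.
  denominator = (1)^2 + (0.469)^2 + (0.431)^2 + (0.683)^2 = 1.872211.
  rho(1) = 0.965512 / 1.872211 = 0.5157.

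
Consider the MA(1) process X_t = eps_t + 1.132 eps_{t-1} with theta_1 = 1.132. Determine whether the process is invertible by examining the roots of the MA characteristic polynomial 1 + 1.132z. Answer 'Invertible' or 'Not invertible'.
\text{Not invertible}

The MA(q) characteristic polynomial is P(z) = 1 + 1.132z.
Invertibility requires all roots to lie outside the unit circle, i.e. |z| > 1 for every root.
This is linear in z: 1 + (1.132) z = 0  =>  z = -1/(1.132) = -0.883392,  |z| = 0.883392.
Moduli of all roots: 0.8834.
All moduli strictly greater than 1? No.
Verdict: Not invertible.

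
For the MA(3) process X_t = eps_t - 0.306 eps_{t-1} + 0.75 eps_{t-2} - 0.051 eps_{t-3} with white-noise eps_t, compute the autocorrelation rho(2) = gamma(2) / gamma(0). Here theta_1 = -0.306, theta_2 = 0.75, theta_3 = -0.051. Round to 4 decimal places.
\rho(2) = 0.4616

For an MA(q) process with theta_0 = 1, the autocovariance is
  gamma(k) = sigma^2 * sum_{i=0..q-k} theta_i * theta_{i+k},
and rho(k) = gamma(k) / gamma(0). Sigma^2 cancels.
  numerator   = (1)*(0.75) + (-0.306)*(-0.051) = 0.765606.
  denominator = (1)^2 + (-0.306)^2 + (0.75)^2 + (-0.051)^2 = 1.658737.
  rho(2) = 0.765606 / 1.658737 = 0.4616.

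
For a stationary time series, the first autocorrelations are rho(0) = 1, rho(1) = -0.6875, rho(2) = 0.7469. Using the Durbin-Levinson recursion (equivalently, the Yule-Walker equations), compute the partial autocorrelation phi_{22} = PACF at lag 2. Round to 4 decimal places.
\phi_{22} = 0.5200

The PACF at lag k is phi_{kk}, the last component of the solution
to the Yule-Walker system G_k phi = r_k where
  (G_k)_{ij} = rho(|i - j|), (r_k)_i = rho(i), i,j = 1..k.
Equivalently, Durbin-Levinson gives phi_{kk} iteratively:
  phi_{11} = rho(1)
  phi_{kk} = [rho(k) - sum_{j=1..k-1} phi_{k-1,j} rho(k-j)]
            / [1 - sum_{j=1..k-1} phi_{k-1,j} rho(j)],
  phi_{k,j} = phi_{k-1,j} - phi_{kk} phi_{k-1,k-j},  j = 1..k-1.
Step k = 1:
  phi_11 = rho(1) = -0.6875.
Step k = 2:
  phi_22 = [rho(2) - phi_11 rho(1)] / [1 - phi_11 rho(1)] = [0.7469 - (-0.6875)(-0.6875)] / [1 - (-0.6875)(-0.6875)]
         = 0.27424375 / 0.52734375 = 0.52.
Therefore phi_{22} = 0.5200.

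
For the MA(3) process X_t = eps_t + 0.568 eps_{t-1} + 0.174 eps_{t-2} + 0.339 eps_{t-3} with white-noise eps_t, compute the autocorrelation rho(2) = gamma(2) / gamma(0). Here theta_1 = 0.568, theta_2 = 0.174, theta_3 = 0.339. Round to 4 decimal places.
\rho(2) = 0.2497

For an MA(q) process with theta_0 = 1, the autocovariance is
  gamma(k) = sigma^2 * sum_{i=0..q-k} theta_i * theta_{i+k},
and rho(k) = gamma(k) / gamma(0). Sigma^2 cancels.
  numerator   = (1)*(0.174) + (0.568)*(0.339) = 0.366552.
  denominator = (1)^2 + (0.568)^2 + (0.174)^2 + (0.339)^2 = 1.467821.
  rho(2) = 0.366552 / 1.467821 = 0.2497.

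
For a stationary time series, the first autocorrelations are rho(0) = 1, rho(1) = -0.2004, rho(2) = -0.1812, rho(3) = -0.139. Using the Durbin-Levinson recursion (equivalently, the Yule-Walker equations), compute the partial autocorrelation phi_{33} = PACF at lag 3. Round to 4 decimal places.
\phi_{33} = -0.2530

The PACF at lag k is phi_{kk}, the last component of the solution
to the Yule-Walker system G_k phi = r_k where
  (G_k)_{ij} = rho(|i - j|), (r_k)_i = rho(i), i,j = 1..k.
Equivalently, Durbin-Levinson gives phi_{kk} iteratively:
  phi_{11} = rho(1)
  phi_{kk} = [rho(k) - sum_{j=1..k-1} phi_{k-1,j} rho(k-j)]
            / [1 - sum_{j=1..k-1} phi_{k-1,j} rho(j)],
  phi_{k,j} = phi_{k-1,j} - phi_{kk} phi_{k-1,k-j},  j = 1..k-1.
Step k = 1:
  phi_11 = rho(1) = -0.2004.
Step k = 2:
  phi_22 = [rho(2) - phi_11 rho(1)] / [1 - phi_11 rho(1)] = [-0.1812 - (-0.2004)(-0.2004)] / [1 - (-0.2004)(-0.2004)]
         = -0.22136016 / 0.95983984 = -0.230622.
  Update: phi_21 = phi_11 - phi_22 phi_11 = -0.2004 - (-0.230622)(-0.2004) = -0.246617.
Step k = 3:
  phi_33 = [rho(3) - phi_21 rho(2) - phi_22 rho(1)] / [1 - phi_21 rho(1) - phi_22 rho(2)]
    numerator   = -0.139 - (-0.246617)(-0.1812) - (-0.230622)(-0.2004) = -0.22990358
    denominator = 1 - (-0.246617)(-0.2004) - (-0.230622)(-0.1812) = 0.90878932
  phi_33 = -0.22990358 / 0.90878932 = -0.253.
Therefore phi_{33} = -0.2530.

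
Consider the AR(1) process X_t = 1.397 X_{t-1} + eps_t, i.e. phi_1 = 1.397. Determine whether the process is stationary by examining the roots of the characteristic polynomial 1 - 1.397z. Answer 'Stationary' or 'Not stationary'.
\text{Not stationary}

The AR(p) characteristic polynomial is P(z) = 1 - 1.397z.
Stationarity requires all roots to lie outside the unit circle, i.e. |z| > 1 for every root.
This is linear in z: 1 + (-1.397) z = 0  =>  z = -1/(-1.397) = 0.71582,  |z| = 0.71582.
Moduli of all roots: 0.7158.
All moduli strictly greater than 1? No.
Verdict: Not stationary.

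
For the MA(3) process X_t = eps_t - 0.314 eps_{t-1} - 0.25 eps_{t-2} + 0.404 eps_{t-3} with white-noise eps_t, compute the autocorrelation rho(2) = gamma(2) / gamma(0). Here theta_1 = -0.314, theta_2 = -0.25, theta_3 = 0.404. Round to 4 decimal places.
\rho(2) = -0.2846

For an MA(q) process with theta_0 = 1, the autocovariance is
  gamma(k) = sigma^2 * sum_{i=0..q-k} theta_i * theta_{i+k},
and rho(k) = gamma(k) / gamma(0). Sigma^2 cancels.
  numerator   = (1)*(-0.25) + (-0.314)*(0.404) = -0.376856.
  denominator = (1)^2 + (-0.314)^2 + (-0.25)^2 + (0.404)^2 = 1.324312.
  rho(2) = -0.376856 / 1.324312 = -0.2846.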